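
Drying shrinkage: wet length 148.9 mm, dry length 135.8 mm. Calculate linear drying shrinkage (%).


DS = (148.9 - 135.8) / 148.9 * 100 = 8.8%

8.8


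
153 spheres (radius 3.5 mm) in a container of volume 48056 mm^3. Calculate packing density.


V_sphere = 4/3*pi*3.5^3 = 179.5944 mm^3
Total V = 153*179.5944 = 27477.9432 mm^3
PD = 27477.9432 / 48056 = 0.572

0.572


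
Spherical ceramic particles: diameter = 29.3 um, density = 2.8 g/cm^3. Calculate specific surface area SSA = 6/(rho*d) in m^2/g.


SSA = 6 / (2.8 * 29.3) = 0.073 m^2/g

0.073


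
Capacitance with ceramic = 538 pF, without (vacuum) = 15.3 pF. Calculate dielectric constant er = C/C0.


er = 538 / 15.3 = 35.16

35.16


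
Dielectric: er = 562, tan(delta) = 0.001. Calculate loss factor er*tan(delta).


Loss = 562 * 0.001 = 0.562

0.562


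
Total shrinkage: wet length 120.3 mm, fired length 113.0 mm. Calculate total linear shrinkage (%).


TS = (120.3 - 113.0) / 120.3 * 100 = 6.07%

6.07


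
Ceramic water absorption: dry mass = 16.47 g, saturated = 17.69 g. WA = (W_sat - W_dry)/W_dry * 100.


WA = (17.69 - 16.47) / 16.47 * 100 = 7.41%

7.41


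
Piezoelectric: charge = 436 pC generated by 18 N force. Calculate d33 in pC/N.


d33 = 436 / 18 = 24.2 pC/N

24.2


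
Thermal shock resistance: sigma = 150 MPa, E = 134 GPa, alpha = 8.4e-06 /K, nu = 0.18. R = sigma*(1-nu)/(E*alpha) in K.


R = 150*(1-0.18)/(134*1000*8.4e-06) = 109 K

109


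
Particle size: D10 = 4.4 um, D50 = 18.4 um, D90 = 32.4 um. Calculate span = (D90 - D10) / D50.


Span = (32.4 - 4.4) / 18.4 = 28.0 / 18.4 = 1.522

1.522


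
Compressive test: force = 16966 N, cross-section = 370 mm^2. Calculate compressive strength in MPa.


CS = 16966 / 370 = 45.9 MPa

45.9


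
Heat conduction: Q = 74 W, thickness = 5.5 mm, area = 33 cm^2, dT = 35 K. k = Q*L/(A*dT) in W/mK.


k = 74*5.5/1000/(33/10000*35) = 3.52 W/mK

3.52


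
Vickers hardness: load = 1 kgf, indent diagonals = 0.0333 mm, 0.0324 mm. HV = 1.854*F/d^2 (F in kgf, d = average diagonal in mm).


d_avg = (0.0333+0.0324)/2 = 0.03285 mm
HV = 1.854*1/0.03285^2 = 1718

1718


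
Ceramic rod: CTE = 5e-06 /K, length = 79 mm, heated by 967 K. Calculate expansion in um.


dL = 5e-06 * 79 * 967 * 1000 = 381.965 um

381.965


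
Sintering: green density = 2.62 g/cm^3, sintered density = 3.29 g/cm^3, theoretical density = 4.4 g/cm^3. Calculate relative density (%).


Relative = 3.29 / 4.4 * 100 = 74.8%

74.8


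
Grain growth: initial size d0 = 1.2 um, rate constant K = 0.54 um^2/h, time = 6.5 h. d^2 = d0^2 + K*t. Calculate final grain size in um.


d^2 = 1.2^2 + 0.54*6.5 = 4.95
d = sqrt(4.95) = 2.22 um

2.22


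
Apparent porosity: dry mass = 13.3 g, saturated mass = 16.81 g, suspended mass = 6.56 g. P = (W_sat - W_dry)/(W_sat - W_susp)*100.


P = (16.81 - 13.3) / (16.81 - 6.56) * 100 = 3.51 / 10.25 * 100 = 34.2%

34.2


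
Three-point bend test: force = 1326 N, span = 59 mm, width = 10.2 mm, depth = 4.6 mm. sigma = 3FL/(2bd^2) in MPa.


sigma = 3*1326*59/(2*10.2*4.6^2) = 543.7 MPa

543.7


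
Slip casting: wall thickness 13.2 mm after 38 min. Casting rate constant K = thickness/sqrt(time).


K = 13.2 / sqrt(38) = 13.2 / 6.1644 = 2.141 mm/min^0.5

2.141


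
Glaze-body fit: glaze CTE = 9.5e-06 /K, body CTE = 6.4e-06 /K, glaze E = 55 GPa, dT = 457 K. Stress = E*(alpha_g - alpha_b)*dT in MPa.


Stress = 55*1000*(9.5e-06 - 6.4e-06)*457 = 77.9 MPa

77.9


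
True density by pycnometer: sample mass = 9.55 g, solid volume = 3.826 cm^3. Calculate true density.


TD = 9.55 / 3.826 = 2.496 g/cm^3

2.496


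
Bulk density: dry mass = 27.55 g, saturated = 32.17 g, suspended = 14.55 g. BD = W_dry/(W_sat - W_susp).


BD = 27.55 / (32.17 - 14.55) = 27.55 / 17.62 = 1.564 g/cm^3

1.564


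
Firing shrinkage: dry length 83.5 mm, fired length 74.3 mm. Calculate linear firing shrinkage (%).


FS = (83.5 - 74.3) / 83.5 * 100 = 11.02%

11.02


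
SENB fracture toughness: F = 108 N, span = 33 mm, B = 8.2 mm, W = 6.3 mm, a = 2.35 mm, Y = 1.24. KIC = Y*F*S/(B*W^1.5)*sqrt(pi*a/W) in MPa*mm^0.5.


KIC = 1.24*108*33/(8.2*6.3^1.5)*sqrt(pi*2.35/6.3) = 36.9

36.9


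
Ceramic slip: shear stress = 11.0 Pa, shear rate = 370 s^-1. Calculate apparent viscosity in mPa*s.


eta = tau/gamma * 1000 = 11.0/370 * 1000 = 29.7 mPa*s

29.7


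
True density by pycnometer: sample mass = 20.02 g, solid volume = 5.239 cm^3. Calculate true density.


TD = 20.02 / 5.239 = 3.821 g/cm^3

3.821


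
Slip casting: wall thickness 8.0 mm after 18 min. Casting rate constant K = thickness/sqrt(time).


K = 8.0 / sqrt(18) = 8.0 / 4.2426 = 1.886 mm/min^0.5

1.886


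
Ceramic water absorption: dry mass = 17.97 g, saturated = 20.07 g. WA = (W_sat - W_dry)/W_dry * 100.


WA = (20.07 - 17.97) / 17.97 * 100 = 11.69%

11.69


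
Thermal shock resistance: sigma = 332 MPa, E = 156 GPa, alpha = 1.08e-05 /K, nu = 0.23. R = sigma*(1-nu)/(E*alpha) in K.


R = 332*(1-0.23)/(156*1000*1.08e-05) = 152 K

152


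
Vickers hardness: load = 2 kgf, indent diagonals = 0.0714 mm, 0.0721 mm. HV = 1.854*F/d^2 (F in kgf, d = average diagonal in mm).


d_avg = (0.0714+0.0721)/2 = 0.07175 mm
HV = 1.854*2/0.07175^2 = 720

720


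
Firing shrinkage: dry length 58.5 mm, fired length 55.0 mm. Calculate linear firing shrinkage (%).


FS = (58.5 - 55.0) / 58.5 * 100 = 5.98%

5.98


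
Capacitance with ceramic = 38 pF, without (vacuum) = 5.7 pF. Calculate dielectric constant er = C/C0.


er = 38 / 5.7 = 6.67

6.67


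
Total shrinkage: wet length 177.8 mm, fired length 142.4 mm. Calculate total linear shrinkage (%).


TS = (177.8 - 142.4) / 177.8 * 100 = 19.91%

19.91


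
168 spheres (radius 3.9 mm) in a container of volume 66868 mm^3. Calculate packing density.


V_sphere = 4/3*pi*3.9^3 = 248.4748 mm^3
Total V = 168*248.4748 = 41743.7664 mm^3
PD = 41743.7664 / 66868 = 0.624

0.624


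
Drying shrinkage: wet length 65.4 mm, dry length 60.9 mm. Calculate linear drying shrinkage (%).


DS = (65.4 - 60.9) / 65.4 * 100 = 6.88%

6.88


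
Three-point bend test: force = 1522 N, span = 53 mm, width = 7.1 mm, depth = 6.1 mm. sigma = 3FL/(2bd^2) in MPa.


sigma = 3*1522*53/(2*7.1*6.1^2) = 458.0 MPa

458.0


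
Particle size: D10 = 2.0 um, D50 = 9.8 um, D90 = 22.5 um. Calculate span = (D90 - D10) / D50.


Span = (22.5 - 2.0) / 9.8 = 20.5 / 9.8 = 2.092

2.092


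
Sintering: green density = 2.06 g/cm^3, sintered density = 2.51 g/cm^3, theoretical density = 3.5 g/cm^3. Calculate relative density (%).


Relative = 2.51 / 3.5 * 100 = 71.7%

71.7


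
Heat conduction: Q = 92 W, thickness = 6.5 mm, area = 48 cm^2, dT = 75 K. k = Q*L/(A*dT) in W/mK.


k = 92*6.5/1000/(48/10000*75) = 1.66 W/mK

1.66


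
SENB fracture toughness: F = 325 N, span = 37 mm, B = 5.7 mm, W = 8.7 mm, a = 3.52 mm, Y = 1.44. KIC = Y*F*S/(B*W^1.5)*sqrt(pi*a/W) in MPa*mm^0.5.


KIC = 1.44*325*37/(5.7*8.7^1.5)*sqrt(pi*3.52/8.7) = 133.47

133.47


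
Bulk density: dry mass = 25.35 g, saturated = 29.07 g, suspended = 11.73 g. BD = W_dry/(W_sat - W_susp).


BD = 25.35 / (29.07 - 11.73) = 25.35 / 17.34 = 1.462 g/cm^3

1.462


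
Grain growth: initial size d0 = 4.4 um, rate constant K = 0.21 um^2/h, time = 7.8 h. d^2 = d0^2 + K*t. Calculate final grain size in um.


d^2 = 4.4^2 + 0.21*7.8 = 20.998
d = sqrt(20.998) = 4.58 um

4.58


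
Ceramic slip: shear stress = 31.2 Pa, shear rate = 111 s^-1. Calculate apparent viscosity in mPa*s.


eta = tau/gamma * 1000 = 31.2/111 * 1000 = 281.1 mPa*s

281.1


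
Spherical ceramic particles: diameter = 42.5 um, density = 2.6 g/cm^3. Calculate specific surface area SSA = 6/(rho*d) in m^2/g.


SSA = 6 / (2.6 * 42.5) = 0.054 m^2/g

0.054


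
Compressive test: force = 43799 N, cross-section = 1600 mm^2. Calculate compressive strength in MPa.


CS = 43799 / 1600 = 27.4 MPa

27.4


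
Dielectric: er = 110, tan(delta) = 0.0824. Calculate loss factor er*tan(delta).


Loss = 110 * 0.0824 = 9.064

9.064


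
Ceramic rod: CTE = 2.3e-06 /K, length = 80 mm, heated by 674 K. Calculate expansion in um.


dL = 2.3e-06 * 80 * 674 * 1000 = 124.016 um

124.016


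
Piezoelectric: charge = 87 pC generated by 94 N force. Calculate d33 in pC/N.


d33 = 87 / 94 = 0.9 pC/N

0.9


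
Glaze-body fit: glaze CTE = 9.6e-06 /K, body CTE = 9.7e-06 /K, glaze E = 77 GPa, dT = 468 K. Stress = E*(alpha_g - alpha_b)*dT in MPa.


Stress = 77*1000*(9.6e-06 - 9.7e-06)*468 = -3.6 MPa

-3.6


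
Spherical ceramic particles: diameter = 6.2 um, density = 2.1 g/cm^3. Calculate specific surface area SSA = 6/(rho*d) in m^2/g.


SSA = 6 / (2.1 * 6.2) = 0.461 m^2/g

0.461


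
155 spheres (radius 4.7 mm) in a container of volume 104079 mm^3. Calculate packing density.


V_sphere = 4/3*pi*4.7^3 = 434.8928 mm^3
Total V = 155*434.8928 = 67408.384 mm^3
PD = 67408.384 / 104079 = 0.648

0.648


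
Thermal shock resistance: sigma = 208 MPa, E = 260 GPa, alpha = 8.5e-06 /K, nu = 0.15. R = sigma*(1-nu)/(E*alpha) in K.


R = 208*(1-0.15)/(260*1000*8.5e-06) = 80 K

80


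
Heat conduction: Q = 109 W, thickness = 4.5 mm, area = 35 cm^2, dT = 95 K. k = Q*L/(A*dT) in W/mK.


k = 109*4.5/1000/(35/10000*95) = 1.48 W/mK

1.48


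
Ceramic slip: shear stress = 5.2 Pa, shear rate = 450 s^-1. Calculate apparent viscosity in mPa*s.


eta = tau/gamma * 1000 = 5.2/450 * 1000 = 11.6 mPa*s

11.6


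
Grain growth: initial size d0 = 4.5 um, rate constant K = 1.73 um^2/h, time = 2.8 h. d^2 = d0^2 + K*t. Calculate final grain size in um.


d^2 = 4.5^2 + 1.73*2.8 = 25.094
d = sqrt(25.094) = 5.01 um

5.01


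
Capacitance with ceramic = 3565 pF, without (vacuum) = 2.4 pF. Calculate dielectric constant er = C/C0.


er = 3565 / 2.4 = 1485.42

1485.42


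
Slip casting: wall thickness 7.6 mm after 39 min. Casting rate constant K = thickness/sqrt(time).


K = 7.6 / sqrt(39) = 7.6 / 6.245 = 1.217 mm/min^0.5

1.217


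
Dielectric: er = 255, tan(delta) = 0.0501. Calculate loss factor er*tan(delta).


Loss = 255 * 0.0501 = 12.776

12.776


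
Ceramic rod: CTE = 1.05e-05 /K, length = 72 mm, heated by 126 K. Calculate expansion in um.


dL = 1.05e-05 * 72 * 126 * 1000 = 95.256 um

95.256


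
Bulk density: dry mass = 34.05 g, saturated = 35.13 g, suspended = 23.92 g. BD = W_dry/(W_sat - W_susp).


BD = 34.05 / (35.13 - 23.92) = 34.05 / 11.21 = 3.037 g/cm^3

3.037


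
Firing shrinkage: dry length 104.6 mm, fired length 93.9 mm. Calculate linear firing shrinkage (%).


FS = (104.6 - 93.9) / 104.6 * 100 = 10.23%

10.23


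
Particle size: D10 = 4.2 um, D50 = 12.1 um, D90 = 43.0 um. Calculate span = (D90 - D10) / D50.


Span = (43.0 - 4.2) / 12.1 = 38.8 / 12.1 = 3.207

3.207


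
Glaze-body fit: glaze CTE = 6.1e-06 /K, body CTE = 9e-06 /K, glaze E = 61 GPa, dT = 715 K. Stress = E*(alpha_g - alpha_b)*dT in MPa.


Stress = 61*1000*(6.1e-06 - 9e-06)*715 = -126.5 MPa

-126.5


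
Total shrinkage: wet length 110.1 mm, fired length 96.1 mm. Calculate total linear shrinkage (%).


TS = (110.1 - 96.1) / 110.1 * 100 = 12.72%

12.72


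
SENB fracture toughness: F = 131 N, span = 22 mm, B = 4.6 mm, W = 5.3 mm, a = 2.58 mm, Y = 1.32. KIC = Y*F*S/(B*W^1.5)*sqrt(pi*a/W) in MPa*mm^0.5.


KIC = 1.32*131*22/(4.6*5.3^1.5)*sqrt(pi*2.58/5.3) = 83.82

83.82


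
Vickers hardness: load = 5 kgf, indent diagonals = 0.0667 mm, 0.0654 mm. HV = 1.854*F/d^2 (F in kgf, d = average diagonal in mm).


d_avg = (0.0667+0.0654)/2 = 0.06605 mm
HV = 1.854*5/0.06605^2 = 2125

2125


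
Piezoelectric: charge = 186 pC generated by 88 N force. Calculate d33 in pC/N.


d33 = 186 / 88 = 2.1 pC/N

2.1


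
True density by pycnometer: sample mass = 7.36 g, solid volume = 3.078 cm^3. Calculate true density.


TD = 7.36 / 3.078 = 2.391 g/cm^3

2.391


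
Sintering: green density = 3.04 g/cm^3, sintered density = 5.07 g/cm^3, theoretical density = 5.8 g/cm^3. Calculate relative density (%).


Relative = 5.07 / 5.8 * 100 = 87.4%

87.4


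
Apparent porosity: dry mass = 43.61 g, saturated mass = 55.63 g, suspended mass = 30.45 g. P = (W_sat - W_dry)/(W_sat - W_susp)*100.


P = (55.63 - 43.61) / (55.63 - 30.45) * 100 = 12.02 / 25.18 * 100 = 47.7%

47.7


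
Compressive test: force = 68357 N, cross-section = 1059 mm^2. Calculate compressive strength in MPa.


CS = 68357 / 1059 = 64.5 MPa

64.5


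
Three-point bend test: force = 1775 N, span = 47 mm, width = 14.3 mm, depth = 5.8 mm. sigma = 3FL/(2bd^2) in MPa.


sigma = 3*1775*47/(2*14.3*5.8^2) = 260.1 MPa

260.1


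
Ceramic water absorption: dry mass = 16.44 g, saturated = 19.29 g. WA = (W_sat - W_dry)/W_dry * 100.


WA = (19.29 - 16.44) / 16.44 * 100 = 17.34%

17.34


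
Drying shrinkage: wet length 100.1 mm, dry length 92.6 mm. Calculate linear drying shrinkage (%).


DS = (100.1 - 92.6) / 100.1 * 100 = 7.49%

7.49


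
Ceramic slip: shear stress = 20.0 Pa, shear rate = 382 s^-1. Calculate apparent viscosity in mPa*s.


eta = tau/gamma * 1000 = 20.0/382 * 1000 = 52.4 mPa*s

52.4


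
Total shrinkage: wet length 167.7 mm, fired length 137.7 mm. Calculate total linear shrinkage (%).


TS = (167.7 - 137.7) / 167.7 * 100 = 17.89%

17.89


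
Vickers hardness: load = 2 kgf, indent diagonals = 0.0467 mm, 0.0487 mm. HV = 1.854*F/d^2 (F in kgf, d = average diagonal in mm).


d_avg = (0.0467+0.0487)/2 = 0.0477 mm
HV = 1.854*2/0.0477^2 = 1630

1630


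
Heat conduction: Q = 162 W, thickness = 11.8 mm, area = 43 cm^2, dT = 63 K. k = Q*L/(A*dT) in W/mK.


k = 162*11.8/1000/(43/10000*63) = 7.06 W/mK

7.06


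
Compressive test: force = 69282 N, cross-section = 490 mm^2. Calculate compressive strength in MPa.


CS = 69282 / 490 = 141.4 MPa

141.4


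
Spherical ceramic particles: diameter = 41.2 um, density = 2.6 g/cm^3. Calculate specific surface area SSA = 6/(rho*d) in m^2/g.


SSA = 6 / (2.6 * 41.2) = 0.056 m^2/g

0.056


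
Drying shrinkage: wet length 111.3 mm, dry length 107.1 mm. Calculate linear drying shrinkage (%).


DS = (111.3 - 107.1) / 111.3 * 100 = 3.77%

3.77


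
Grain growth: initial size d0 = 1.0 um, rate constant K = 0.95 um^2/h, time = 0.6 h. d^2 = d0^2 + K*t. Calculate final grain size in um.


d^2 = 1.0^2 + 0.95*0.6 = 1.57
d = sqrt(1.57) = 1.25 um

1.25


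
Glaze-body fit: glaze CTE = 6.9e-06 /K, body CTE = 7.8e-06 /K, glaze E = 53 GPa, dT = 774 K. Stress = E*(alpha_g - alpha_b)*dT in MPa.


Stress = 53*1000*(6.9e-06 - 7.8e-06)*774 = -36.9 MPa

-36.9


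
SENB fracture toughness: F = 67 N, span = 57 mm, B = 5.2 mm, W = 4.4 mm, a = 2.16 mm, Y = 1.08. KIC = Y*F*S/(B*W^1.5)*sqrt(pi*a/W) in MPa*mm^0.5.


KIC = 1.08*67*57/(5.2*4.4^1.5)*sqrt(pi*2.16/4.4) = 106.73

106.73


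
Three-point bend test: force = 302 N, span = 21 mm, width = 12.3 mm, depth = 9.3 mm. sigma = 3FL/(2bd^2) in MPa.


sigma = 3*302*21/(2*12.3*9.3^2) = 8.9 MPa

8.9


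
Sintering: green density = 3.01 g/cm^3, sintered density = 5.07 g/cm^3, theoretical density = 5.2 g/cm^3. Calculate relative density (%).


Relative = 5.07 / 5.2 * 100 = 97.5%

97.5


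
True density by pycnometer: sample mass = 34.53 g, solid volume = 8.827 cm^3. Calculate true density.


TD = 34.53 / 8.827 = 3.912 g/cm^3

3.912


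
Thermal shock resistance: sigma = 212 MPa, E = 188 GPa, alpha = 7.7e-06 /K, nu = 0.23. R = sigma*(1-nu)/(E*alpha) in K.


R = 212*(1-0.23)/(188*1000*7.7e-06) = 113 K

113


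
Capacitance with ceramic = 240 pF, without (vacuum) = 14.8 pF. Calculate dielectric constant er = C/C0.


er = 240 / 14.8 = 16.22

16.22


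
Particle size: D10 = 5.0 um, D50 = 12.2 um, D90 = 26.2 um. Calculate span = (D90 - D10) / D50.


Span = (26.2 - 5.0) / 12.2 = 21.2 / 12.2 = 1.738

1.738


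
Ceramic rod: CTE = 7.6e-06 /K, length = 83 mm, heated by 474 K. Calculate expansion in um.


dL = 7.6e-06 * 83 * 474 * 1000 = 298.999 um

298.999


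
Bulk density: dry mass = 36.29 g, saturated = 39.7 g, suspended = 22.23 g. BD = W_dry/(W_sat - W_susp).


BD = 36.29 / (39.7 - 22.23) = 36.29 / 17.47 = 2.077 g/cm^3

2.077


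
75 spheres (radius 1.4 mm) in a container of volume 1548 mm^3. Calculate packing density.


V_sphere = 4/3*pi*1.4^3 = 11.494 mm^3
Total V = 75*11.494 = 862.05 mm^3
PD = 862.05 / 1548 = 0.557

0.557


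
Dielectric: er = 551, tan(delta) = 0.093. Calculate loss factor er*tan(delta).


Loss = 551 * 0.093 = 51.243

51.243


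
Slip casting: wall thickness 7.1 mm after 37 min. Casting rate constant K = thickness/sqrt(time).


K = 7.1 / sqrt(37) = 7.1 / 6.0828 = 1.167 mm/min^0.5

1.167


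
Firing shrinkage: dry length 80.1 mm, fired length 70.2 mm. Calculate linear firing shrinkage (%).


FS = (80.1 - 70.2) / 80.1 * 100 = 12.36%

12.36


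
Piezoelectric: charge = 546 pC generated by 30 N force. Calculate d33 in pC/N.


d33 = 546 / 30 = 18.2 pC/N

18.2


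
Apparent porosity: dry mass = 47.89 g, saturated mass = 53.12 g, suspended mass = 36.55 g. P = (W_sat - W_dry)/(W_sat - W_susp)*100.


P = (53.12 - 47.89) / (53.12 - 36.55) * 100 = 5.23 / 16.57 * 100 = 31.6%

31.6


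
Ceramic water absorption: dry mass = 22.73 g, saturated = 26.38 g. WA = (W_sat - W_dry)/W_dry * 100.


WA = (26.38 - 22.73) / 22.73 * 100 = 16.06%

16.06


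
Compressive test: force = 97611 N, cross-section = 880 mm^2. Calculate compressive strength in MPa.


CS = 97611 / 880 = 110.9 MPa

110.9


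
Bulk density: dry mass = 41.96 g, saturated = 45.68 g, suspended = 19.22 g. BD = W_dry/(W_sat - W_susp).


BD = 41.96 / (45.68 - 19.22) = 41.96 / 26.46 = 1.586 g/cm^3

1.586


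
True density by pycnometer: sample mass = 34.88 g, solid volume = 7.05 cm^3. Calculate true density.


TD = 34.88 / 7.05 = 4.948 g/cm^3

4.948


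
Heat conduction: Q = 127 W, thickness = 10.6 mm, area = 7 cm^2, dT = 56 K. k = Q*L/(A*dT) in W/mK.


k = 127*10.6/1000/(7/10000*56) = 34.34 W/mK

34.34


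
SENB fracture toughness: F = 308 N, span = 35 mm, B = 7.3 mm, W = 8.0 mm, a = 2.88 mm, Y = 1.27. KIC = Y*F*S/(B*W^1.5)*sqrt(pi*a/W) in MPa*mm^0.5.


KIC = 1.27*308*35/(7.3*8.0^1.5)*sqrt(pi*2.88/8.0) = 88.14

88.14


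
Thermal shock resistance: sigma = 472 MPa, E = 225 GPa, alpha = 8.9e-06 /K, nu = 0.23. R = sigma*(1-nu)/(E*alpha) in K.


R = 472*(1-0.23)/(225*1000*8.9e-06) = 181 K

181


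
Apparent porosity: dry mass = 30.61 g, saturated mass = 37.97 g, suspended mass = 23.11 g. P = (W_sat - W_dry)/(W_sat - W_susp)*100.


P = (37.97 - 30.61) / (37.97 - 23.11) * 100 = 7.36 / 14.86 * 100 = 49.5%

49.5


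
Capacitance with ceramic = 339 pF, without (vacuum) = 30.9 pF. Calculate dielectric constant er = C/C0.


er = 339 / 30.9 = 10.97

10.97


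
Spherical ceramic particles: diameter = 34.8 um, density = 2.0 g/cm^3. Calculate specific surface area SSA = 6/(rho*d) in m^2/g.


SSA = 6 / (2.0 * 34.8) = 0.086 m^2/g

0.086


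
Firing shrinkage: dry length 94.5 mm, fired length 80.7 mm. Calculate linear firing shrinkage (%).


FS = (94.5 - 80.7) / 94.5 * 100 = 14.6%

14.6


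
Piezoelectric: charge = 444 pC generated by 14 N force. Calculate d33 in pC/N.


d33 = 444 / 14 = 31.7 pC/N

31.7


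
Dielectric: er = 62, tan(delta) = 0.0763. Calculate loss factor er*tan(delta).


Loss = 62 * 0.0763 = 4.731

4.731


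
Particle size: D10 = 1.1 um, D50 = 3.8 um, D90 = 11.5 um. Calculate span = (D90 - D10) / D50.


Span = (11.5 - 1.1) / 3.8 = 10.4 / 3.8 = 2.737

2.737


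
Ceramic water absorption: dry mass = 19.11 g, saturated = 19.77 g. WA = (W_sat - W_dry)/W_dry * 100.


WA = (19.77 - 19.11) / 19.11 * 100 = 3.45%

3.45


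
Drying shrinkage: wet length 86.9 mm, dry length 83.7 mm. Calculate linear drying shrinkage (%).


DS = (86.9 - 83.7) / 86.9 * 100 = 3.68%

3.68


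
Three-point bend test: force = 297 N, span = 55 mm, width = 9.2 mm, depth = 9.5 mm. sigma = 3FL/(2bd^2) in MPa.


sigma = 3*297*55/(2*9.2*9.5^2) = 29.5 MPa

29.5


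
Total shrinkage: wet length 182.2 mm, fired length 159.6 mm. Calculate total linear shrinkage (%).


TS = (182.2 - 159.6) / 182.2 * 100 = 12.4%

12.4


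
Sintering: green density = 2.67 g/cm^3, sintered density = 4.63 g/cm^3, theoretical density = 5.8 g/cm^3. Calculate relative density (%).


Relative = 4.63 / 5.8 * 100 = 79.8%

79.8


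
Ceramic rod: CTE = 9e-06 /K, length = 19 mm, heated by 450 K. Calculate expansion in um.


dL = 9e-06 * 19 * 450 * 1000 = 76.95 um

76.95


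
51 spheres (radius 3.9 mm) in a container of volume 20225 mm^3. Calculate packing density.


V_sphere = 4/3*pi*3.9^3 = 248.4748 mm^3
Total V = 51*248.4748 = 12672.2148 mm^3
PD = 12672.2148 / 20225 = 0.627

0.627


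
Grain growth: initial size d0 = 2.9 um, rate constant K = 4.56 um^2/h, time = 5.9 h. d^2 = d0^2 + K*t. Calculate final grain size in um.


d^2 = 2.9^2 + 4.56*5.9 = 35.314
d = sqrt(35.314) = 5.94 um

5.94


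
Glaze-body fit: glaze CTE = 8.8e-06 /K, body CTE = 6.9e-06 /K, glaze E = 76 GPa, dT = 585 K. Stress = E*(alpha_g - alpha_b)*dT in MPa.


Stress = 76*1000*(8.8e-06 - 6.9e-06)*585 = 84.5 MPa

84.5


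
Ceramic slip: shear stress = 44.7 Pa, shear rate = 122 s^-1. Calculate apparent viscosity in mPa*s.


eta = tau/gamma * 1000 = 44.7/122 * 1000 = 366.4 mPa*s

366.4


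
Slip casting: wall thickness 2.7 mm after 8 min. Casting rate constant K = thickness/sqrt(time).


K = 2.7 / sqrt(8) = 2.7 / 2.8284 = 0.955 mm/min^0.5

0.955


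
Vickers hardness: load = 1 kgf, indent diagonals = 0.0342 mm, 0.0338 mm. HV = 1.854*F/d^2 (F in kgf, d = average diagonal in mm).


d_avg = (0.0342+0.0338)/2 = 0.034 mm
HV = 1.854*1/0.034^2 = 1604

1604


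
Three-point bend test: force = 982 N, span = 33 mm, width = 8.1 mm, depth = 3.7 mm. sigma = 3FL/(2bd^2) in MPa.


sigma = 3*982*33/(2*8.1*3.7^2) = 438.4 MPa

438.4


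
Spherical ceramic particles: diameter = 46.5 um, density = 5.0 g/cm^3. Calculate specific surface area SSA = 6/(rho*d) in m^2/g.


SSA = 6 / (5.0 * 46.5) = 0.026 m^2/g

0.026


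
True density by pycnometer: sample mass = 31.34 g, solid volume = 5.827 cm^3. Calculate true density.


TD = 31.34 / 5.827 = 5.378 g/cm^3

5.378


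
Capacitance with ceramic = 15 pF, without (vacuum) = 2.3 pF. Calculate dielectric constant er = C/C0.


er = 15 / 2.3 = 6.52

6.52


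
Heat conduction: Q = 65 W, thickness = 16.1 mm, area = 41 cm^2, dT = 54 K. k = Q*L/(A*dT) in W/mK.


k = 65*16.1/1000/(41/10000*54) = 4.73 W/mK

4.73


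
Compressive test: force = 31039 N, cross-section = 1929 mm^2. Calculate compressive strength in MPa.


CS = 31039 / 1929 = 16.1 MPa

16.1


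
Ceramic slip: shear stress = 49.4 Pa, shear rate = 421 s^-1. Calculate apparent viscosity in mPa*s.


eta = tau/gamma * 1000 = 49.4/421 * 1000 = 117.3 mPa*s

117.3


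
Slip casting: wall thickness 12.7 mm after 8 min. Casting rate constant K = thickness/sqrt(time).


K = 12.7 / sqrt(8) = 12.7 / 2.8284 = 4.49 mm/min^0.5

4.49


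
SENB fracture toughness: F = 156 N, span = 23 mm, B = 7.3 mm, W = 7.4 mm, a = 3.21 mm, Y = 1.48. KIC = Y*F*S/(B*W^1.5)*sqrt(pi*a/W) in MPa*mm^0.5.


KIC = 1.48*156*23/(7.3*7.4^1.5)*sqrt(pi*3.21/7.4) = 42.18

42.18


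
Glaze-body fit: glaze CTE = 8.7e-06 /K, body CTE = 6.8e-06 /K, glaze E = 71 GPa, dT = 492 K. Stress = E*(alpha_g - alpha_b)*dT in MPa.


Stress = 71*1000*(8.7e-06 - 6.8e-06)*492 = 66.4 MPa

66.4


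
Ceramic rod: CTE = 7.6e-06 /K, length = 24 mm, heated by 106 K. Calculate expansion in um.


dL = 7.6e-06 * 24 * 106 * 1000 = 19.334 um

19.334


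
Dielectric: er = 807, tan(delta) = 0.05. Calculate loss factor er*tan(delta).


Loss = 807 * 0.05 = 40.35

40.35


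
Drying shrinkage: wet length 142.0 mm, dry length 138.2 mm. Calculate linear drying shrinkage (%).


DS = (142.0 - 138.2) / 142.0 * 100 = 2.68%

2.68


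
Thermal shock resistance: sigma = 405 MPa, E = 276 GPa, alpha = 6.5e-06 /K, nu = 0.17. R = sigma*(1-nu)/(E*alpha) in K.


R = 405*(1-0.17)/(276*1000*6.5e-06) = 187 K

187


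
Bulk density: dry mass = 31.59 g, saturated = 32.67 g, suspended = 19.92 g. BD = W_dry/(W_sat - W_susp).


BD = 31.59 / (32.67 - 19.92) = 31.59 / 12.75 = 2.478 g/cm^3

2.478


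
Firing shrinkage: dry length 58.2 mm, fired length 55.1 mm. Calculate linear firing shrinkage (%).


FS = (58.2 - 55.1) / 58.2 * 100 = 5.33%

5.33


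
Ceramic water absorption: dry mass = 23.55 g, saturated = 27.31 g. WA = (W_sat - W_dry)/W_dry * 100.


WA = (27.31 - 23.55) / 23.55 * 100 = 15.97%

15.97


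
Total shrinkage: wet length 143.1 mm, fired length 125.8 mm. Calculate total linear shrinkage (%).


TS = (143.1 - 125.8) / 143.1 * 100 = 12.09%

12.09


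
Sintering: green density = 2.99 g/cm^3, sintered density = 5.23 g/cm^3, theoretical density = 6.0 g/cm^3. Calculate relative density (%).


Relative = 5.23 / 6.0 * 100 = 87.2%

87.2


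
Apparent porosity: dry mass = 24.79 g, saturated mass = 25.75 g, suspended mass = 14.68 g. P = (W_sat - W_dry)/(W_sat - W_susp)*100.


P = (25.75 - 24.79) / (25.75 - 14.68) * 100 = 0.96 / 11.07 * 100 = 8.7%

8.7


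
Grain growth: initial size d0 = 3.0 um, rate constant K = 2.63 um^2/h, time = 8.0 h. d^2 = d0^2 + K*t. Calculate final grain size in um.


d^2 = 3.0^2 + 2.63*8.0 = 30.04
d = sqrt(30.04) = 5.48 um

5.48


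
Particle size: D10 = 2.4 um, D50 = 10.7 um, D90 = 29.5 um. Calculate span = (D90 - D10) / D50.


Span = (29.5 - 2.4) / 10.7 = 27.1 / 10.7 = 2.533

2.533


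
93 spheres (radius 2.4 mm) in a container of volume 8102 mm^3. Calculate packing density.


V_sphere = 4/3*pi*2.4^3 = 57.9058 mm^3
Total V = 93*57.9058 = 5385.2394 mm^3
PD = 5385.2394 / 8102 = 0.665

0.665


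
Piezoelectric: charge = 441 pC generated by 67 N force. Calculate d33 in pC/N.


d33 = 441 / 67 = 6.6 pC/N

6.6


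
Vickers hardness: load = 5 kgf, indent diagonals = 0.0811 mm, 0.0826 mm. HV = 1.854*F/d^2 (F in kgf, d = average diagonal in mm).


d_avg = (0.0811+0.0826)/2 = 0.08185 mm
HV = 1.854*5/0.08185^2 = 1384

1384


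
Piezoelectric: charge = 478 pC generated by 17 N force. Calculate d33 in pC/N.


d33 = 478 / 17 = 28.1 pC/N

28.1


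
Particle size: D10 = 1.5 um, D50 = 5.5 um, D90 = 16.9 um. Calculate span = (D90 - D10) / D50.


Span = (16.9 - 1.5) / 5.5 = 15.4 / 5.5 = 2.8

2.8


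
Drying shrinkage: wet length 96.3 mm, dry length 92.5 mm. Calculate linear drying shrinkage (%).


DS = (96.3 - 92.5) / 96.3 * 100 = 3.95%

3.95


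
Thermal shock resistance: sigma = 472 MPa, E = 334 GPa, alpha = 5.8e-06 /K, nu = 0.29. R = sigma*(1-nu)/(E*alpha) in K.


R = 472*(1-0.29)/(334*1000*5.8e-06) = 173 K

173


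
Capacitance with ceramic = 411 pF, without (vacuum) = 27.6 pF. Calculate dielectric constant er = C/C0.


er = 411 / 27.6 = 14.89

14.89


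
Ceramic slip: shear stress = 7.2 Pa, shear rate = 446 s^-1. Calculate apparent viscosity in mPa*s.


eta = tau/gamma * 1000 = 7.2/446 * 1000 = 16.1 mPa*s

16.1


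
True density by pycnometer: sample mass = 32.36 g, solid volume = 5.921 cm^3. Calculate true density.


TD = 32.36 / 5.921 = 5.465 g/cm^3

5.465


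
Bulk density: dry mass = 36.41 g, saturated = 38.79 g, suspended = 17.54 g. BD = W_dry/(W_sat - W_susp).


BD = 36.41 / (38.79 - 17.54) = 36.41 / 21.25 = 1.713 g/cm^3

1.713


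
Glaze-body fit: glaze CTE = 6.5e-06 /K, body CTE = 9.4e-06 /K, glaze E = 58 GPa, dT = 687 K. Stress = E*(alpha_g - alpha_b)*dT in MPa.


Stress = 58*1000*(6.5e-06 - 9.4e-06)*687 = -115.6 MPa

-115.6


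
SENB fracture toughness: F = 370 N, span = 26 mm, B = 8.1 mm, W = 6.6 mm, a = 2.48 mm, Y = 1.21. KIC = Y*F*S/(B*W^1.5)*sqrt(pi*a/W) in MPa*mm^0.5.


KIC = 1.21*370*26/(8.1*6.6^1.5)*sqrt(pi*2.48/6.6) = 92.08

92.08


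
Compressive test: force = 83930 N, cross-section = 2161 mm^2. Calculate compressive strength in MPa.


CS = 83930 / 2161 = 38.8 MPa

38.8


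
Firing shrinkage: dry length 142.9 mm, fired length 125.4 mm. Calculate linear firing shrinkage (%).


FS = (142.9 - 125.4) / 142.9 * 100 = 12.25%

12.25


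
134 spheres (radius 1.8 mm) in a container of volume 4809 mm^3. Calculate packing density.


V_sphere = 4/3*pi*1.8^3 = 24.429 mm^3
Total V = 134*24.429 = 3273.486 mm^3
PD = 3273.486 / 4809 = 0.681

0.681


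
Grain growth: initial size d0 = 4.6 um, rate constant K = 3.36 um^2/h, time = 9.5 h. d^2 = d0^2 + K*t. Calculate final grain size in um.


d^2 = 4.6^2 + 3.36*9.5 = 53.08
d = sqrt(53.08) = 7.29 um

7.29


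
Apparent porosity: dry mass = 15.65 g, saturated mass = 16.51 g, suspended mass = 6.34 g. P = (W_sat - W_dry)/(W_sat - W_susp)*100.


P = (16.51 - 15.65) / (16.51 - 6.34) * 100 = 0.86 / 10.17 * 100 = 8.5%

8.5


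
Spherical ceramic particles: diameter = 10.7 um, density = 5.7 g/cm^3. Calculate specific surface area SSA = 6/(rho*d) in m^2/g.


SSA = 6 / (5.7 * 10.7) = 0.098 m^2/g

0.098


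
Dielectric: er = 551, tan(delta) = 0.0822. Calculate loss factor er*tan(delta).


Loss = 551 * 0.0822 = 45.292

45.292


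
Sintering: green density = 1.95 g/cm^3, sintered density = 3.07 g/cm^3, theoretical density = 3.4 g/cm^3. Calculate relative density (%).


Relative = 3.07 / 3.4 * 100 = 90.3%

90.3


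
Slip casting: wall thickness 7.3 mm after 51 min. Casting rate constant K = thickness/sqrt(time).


K = 7.3 / sqrt(51) = 7.3 / 7.1414 = 1.022 mm/min^0.5

1.022


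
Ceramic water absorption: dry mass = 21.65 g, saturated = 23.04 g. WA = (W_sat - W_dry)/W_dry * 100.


WA = (23.04 - 21.65) / 21.65 * 100 = 6.42%

6.42


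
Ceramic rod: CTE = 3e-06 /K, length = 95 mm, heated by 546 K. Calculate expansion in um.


dL = 3e-06 * 95 * 546 * 1000 = 155.61 um

155.61


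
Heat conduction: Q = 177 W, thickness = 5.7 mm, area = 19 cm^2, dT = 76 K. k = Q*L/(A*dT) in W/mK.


k = 177*5.7/1000/(19/10000*76) = 6.99 W/mK

6.99


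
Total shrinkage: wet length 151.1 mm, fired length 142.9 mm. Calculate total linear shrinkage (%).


TS = (151.1 - 142.9) / 151.1 * 100 = 5.43%

5.43


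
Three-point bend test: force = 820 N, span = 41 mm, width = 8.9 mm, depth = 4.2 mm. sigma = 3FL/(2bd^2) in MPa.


sigma = 3*820*41/(2*8.9*4.2^2) = 321.2 MPa

321.2


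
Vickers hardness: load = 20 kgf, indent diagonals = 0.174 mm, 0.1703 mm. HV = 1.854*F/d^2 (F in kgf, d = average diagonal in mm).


d_avg = (0.174+0.1703)/2 = 0.17215 mm
HV = 1.854*20/0.17215^2 = 1251

1251


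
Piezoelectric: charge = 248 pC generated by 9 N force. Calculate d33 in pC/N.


d33 = 248 / 9 = 27.6 pC/N

27.6


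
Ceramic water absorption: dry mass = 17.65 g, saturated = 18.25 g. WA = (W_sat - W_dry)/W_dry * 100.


WA = (18.25 - 17.65) / 17.65 * 100 = 3.4%

3.4


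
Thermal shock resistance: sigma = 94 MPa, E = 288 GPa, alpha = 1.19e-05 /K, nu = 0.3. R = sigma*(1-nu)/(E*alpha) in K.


R = 94*(1-0.3)/(288*1000*1.19e-05) = 19 K

19


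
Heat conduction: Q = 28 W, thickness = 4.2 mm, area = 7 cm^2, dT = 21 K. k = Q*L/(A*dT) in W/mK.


k = 28*4.2/1000/(7/10000*21) = 8.0 W/mK

8.0


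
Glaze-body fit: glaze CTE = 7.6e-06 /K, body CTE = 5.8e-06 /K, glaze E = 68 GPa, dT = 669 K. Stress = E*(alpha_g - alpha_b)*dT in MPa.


Stress = 68*1000*(7.6e-06 - 5.8e-06)*669 = 81.9 MPa

81.9


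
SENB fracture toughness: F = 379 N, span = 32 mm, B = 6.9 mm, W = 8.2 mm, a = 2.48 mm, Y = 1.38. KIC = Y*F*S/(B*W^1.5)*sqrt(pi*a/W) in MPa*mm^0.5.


KIC = 1.38*379*32/(6.9*8.2^1.5)*sqrt(pi*2.48/8.2) = 100.69

100.69


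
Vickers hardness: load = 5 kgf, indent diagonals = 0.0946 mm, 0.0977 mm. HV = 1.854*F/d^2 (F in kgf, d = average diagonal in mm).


d_avg = (0.0946+0.0977)/2 = 0.09615 mm
HV = 1.854*5/0.09615^2 = 1003

1003


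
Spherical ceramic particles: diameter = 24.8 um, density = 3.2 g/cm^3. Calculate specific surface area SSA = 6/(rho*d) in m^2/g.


SSA = 6 / (3.2 * 24.8) = 0.076 m^2/g

0.076


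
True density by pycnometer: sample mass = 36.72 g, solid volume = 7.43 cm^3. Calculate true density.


TD = 36.72 / 7.43 = 4.942 g/cm^3

4.942


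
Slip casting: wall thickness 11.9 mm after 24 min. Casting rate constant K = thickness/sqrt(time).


K = 11.9 / sqrt(24) = 11.9 / 4.899 = 2.429 mm/min^0.5

2.429


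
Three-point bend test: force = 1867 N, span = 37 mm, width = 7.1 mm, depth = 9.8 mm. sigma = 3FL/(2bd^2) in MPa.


sigma = 3*1867*37/(2*7.1*9.8^2) = 152.0 MPa

152.0


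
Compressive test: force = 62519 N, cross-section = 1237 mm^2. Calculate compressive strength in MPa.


CS = 62519 / 1237 = 50.5 MPa

50.5


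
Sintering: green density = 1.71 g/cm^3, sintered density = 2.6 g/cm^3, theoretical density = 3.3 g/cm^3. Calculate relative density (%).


Relative = 2.6 / 3.3 * 100 = 78.8%

78.8


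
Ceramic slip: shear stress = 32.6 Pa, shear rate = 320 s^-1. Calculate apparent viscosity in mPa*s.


eta = tau/gamma * 1000 = 32.6/320 * 1000 = 101.9 mPa*s

101.9


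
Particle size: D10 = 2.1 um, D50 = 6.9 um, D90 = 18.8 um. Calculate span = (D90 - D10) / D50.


Span = (18.8 - 2.1) / 6.9 = 16.7 / 6.9 = 2.42

2.42


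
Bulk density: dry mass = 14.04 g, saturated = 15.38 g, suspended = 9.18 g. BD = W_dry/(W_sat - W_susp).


BD = 14.04 / (15.38 - 9.18) = 14.04 / 6.2 = 2.265 g/cm^3

2.265


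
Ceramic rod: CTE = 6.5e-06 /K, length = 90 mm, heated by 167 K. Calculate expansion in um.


dL = 6.5e-06 * 90 * 167 * 1000 = 97.695 um

97.695


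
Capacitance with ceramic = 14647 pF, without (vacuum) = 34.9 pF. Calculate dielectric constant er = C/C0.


er = 14647 / 34.9 = 419.68

419.68


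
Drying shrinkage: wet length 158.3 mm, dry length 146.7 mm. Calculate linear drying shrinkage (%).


DS = (158.3 - 146.7) / 158.3 * 100 = 7.33%

7.33


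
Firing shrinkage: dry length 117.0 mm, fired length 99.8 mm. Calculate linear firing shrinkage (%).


FS = (117.0 - 99.8) / 117.0 * 100 = 14.7%

14.7


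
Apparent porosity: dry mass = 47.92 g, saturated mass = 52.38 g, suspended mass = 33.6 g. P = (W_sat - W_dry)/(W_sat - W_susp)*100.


P = (52.38 - 47.92) / (52.38 - 33.6) * 100 = 4.46 / 18.78 * 100 = 23.7%

23.7


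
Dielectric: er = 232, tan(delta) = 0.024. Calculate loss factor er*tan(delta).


Loss = 232 * 0.024 = 5.568

5.568


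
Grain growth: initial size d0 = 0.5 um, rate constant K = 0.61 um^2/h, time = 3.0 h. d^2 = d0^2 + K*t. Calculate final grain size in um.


d^2 = 0.5^2 + 0.61*3.0 = 2.08
d = sqrt(2.08) = 1.44 um

1.44


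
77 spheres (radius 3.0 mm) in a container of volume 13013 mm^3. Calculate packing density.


V_sphere = 4/3*pi*3.0^3 = 113.0973 mm^3
Total V = 77*113.0973 = 8708.4921 mm^3
PD = 8708.4921 / 13013 = 0.669

0.669


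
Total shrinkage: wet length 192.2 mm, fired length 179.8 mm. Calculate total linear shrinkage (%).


TS = (192.2 - 179.8) / 192.2 * 100 = 6.45%

6.45


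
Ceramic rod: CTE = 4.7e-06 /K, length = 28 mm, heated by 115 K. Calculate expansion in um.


dL = 4.7e-06 * 28 * 115 * 1000 = 15.134 um

15.134


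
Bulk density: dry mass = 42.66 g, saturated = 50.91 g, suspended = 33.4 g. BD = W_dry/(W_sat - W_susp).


BD = 42.66 / (50.91 - 33.4) = 42.66 / 17.51 = 2.436 g/cm^3

2.436


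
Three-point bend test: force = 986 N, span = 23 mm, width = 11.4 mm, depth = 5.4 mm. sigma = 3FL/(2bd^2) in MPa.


sigma = 3*986*23/(2*11.4*5.4^2) = 102.3 MPa

102.3


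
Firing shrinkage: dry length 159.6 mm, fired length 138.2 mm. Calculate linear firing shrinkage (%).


FS = (159.6 - 138.2) / 159.6 * 100 = 13.41%

13.41


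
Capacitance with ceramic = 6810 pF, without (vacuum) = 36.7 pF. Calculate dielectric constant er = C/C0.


er = 6810 / 36.7 = 185.56

185.56


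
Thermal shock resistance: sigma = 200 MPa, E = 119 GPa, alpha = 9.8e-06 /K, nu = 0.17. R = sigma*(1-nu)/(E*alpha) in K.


R = 200*(1-0.17)/(119*1000*9.8e-06) = 142 K

142


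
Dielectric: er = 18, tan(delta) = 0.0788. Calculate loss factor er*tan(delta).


Loss = 18 * 0.0788 = 1.418

1.418


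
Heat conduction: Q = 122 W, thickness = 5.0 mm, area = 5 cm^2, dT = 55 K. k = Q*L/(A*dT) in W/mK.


k = 122*5.0/1000/(5/10000*55) = 22.18 W/mK

22.18


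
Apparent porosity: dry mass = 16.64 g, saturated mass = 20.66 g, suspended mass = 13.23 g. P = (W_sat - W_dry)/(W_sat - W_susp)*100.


P = (20.66 - 16.64) / (20.66 - 13.23) * 100 = 4.02 / 7.43 * 100 = 54.1%

54.1


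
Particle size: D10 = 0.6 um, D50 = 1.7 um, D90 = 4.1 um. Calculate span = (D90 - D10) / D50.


Span = (4.1 - 0.6) / 1.7 = 3.5 / 1.7 = 2.059

2.059


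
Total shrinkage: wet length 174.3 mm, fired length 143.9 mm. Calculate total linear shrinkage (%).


TS = (174.3 - 143.9) / 174.3 * 100 = 17.44%

17.44


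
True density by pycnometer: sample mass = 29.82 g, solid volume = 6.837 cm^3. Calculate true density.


TD = 29.82 / 6.837 = 4.362 g/cm^3

4.362


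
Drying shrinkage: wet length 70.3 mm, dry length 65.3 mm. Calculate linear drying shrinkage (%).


DS = (70.3 - 65.3) / 70.3 * 100 = 7.11%

7.11


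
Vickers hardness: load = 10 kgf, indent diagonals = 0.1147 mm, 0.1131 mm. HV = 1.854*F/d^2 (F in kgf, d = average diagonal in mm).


d_avg = (0.1147+0.1131)/2 = 0.1139 mm
HV = 1.854*10/0.1139^2 = 1429

1429


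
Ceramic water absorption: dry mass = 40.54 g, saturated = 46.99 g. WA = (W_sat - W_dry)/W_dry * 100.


WA = (46.99 - 40.54) / 40.54 * 100 = 15.91%

15.91


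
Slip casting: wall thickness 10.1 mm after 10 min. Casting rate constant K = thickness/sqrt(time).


K = 10.1 / sqrt(10) = 10.1 / 3.1623 = 3.194 mm/min^0.5

3.194


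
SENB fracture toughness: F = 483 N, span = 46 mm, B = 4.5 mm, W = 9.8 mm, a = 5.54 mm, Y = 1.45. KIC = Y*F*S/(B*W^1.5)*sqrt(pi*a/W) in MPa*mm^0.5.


KIC = 1.45*483*46/(4.5*9.8^1.5)*sqrt(pi*5.54/9.8) = 310.98

310.98


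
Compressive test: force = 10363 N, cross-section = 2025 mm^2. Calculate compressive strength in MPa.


CS = 10363 / 2025 = 5.1 MPa

5.1


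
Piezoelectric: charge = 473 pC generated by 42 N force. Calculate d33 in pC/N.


d33 = 473 / 42 = 11.3 pC/N

11.3


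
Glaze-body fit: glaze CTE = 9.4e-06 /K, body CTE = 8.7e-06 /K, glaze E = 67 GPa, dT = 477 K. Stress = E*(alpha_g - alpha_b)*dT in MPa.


Stress = 67*1000*(9.4e-06 - 8.7e-06)*477 = 22.4 MPa

22.4


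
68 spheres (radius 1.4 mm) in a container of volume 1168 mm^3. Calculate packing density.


V_sphere = 4/3*pi*1.4^3 = 11.494 mm^3
Total V = 68*11.494 = 781.592 mm^3
PD = 781.592 / 1168 = 0.669

0.669


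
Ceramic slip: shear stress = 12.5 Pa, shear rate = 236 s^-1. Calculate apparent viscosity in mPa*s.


eta = tau/gamma * 1000 = 12.5/236 * 1000 = 53.0 mPa*s

53.0


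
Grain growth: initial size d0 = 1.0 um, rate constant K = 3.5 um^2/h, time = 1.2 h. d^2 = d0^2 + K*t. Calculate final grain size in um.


d^2 = 1.0^2 + 3.5*1.2 = 5.2
d = sqrt(5.2) = 2.28 um

2.28


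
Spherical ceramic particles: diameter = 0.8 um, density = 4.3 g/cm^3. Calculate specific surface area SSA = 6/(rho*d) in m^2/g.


SSA = 6 / (4.3 * 0.8) = 1.744 m^2/g

1.744


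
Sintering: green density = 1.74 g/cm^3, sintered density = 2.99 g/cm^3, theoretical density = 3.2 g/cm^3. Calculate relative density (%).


Relative = 2.99 / 3.2 * 100 = 93.4%

93.4


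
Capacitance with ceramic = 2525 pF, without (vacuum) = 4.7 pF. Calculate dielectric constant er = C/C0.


er = 2525 / 4.7 = 537.23

537.23
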